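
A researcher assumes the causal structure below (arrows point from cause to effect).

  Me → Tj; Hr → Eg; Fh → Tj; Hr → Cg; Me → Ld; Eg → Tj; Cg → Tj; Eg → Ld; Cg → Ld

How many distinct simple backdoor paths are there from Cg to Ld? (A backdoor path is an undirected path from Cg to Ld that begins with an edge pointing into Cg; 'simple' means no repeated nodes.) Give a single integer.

2

A backdoor path from Cg to Ld is any simple undirected path whose first edge points into Cg (i.e. leaves Cg via a parent).
Parents of Cg: {Hr}.
Enumerating:
  P1: Cg <- Hr -> Eg -> Tj <- Me -> Ld
  P2: Cg <- Hr -> Eg -> Ld
That exhausts the simple backdoor paths. Count: 2.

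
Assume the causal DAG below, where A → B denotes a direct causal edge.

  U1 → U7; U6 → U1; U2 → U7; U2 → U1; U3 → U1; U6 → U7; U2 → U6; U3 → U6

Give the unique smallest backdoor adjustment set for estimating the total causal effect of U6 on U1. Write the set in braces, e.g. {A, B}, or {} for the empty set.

Variables eligible for adjustment (non-descendants of U6, excluding U6 and U1): {U2, U3}.
Backdoor paths from U6 to U1:
  P1: U6 <- U2 -> U1
  P2: U6 <- U2 -> U7 <- U1
  P3: U6 <- U3 -> U1
The empty set is not sufficient: P1 (U6 <- U2 -> U1) has no collider blocking it and no conditioned non-collider, so it is open.
Try {U2, U3}:
  P1: blocked at fork node U2 ∈ conditioning set.
  P2: blocked at fork node U2 ∈ conditioning set.
  P3: blocked at fork node U3 ∈ conditioning set.
{U2, U3} contains no descendant of U6 and blocks every backdoor path.
Every element of {U2, U3} is needed (dropping U2 leaves P1 open; dropping U3 leaves P3 open), so no proper subset is valid.
Among all size-2 subsets of the eligible variables, only {U2, U3} blocks every backdoor path, so it is the unique smallest valid adjustment set.

{U2, U3}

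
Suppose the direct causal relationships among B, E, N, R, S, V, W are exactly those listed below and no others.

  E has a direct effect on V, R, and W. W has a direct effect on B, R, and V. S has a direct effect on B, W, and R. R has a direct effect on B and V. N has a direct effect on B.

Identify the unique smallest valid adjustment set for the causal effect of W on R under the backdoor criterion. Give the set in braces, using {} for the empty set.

{E, S}

Variables eligible for adjustment (non-descendants of W, excluding W and R): {E, N, S}.
Backdoor paths from W to R:
  P1: W <- E -> R
  P2: W <- E -> V <- R
  P3: W <- S -> R
  P4: W <- S -> B <- R
The empty set is not sufficient: P1 (W <- E -> R) has no collider blocking it and no conditioned non-collider, so it is open.
Try {E, S}:
  P1: blocked at fork node E ∈ conditioning set.
  P2: blocked at fork node E ∈ conditioning set.
  P3: blocked at fork node S ∈ conditioning set.
  P4: blocked at fork node S ∈ conditioning set.
{E, S} contains no descendant of W and blocks every backdoor path.
Every element of {E, S} is needed (dropping E leaves P1 open; dropping S leaves P3 open), so no proper subset is valid.
Among all size-2 subsets of the eligible variables, only {E, S} blocks every backdoor path, so it is the unique smallest valid adjustment set.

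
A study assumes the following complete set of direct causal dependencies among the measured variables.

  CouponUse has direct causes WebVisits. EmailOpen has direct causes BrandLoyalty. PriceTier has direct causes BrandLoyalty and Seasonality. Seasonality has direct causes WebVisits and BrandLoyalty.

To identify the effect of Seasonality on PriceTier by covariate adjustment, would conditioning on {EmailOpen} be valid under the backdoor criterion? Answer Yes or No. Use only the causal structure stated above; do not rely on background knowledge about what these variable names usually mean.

No

Backdoor paths from Seasonality to PriceTier (paths whose first edge points into Seasonality):
  P1: Seasonality <- BrandLoyalty -> PriceTier
Condition 1 (no descendant of Seasonality in the set): holds — descendants of Seasonality are {PriceTier}; none are in {EmailOpen}.
Condition 2 (every backdoor path blocked by {EmailOpen}):
  P1: open — no interior node is in the conditioning set.
{EmailOpen} does not satisfy the backdoor criterion.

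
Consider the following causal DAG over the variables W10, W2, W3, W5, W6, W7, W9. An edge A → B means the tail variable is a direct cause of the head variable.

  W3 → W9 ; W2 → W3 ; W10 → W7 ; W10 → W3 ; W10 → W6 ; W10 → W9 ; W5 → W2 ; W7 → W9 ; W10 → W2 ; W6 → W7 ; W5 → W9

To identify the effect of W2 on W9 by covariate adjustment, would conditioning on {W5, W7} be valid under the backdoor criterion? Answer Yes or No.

Backdoor paths from W2 to W9 (paths whose first edge points into W2):
  P1: W2 <- W10 -> W6 -> W7 -> W9
  P2: W2 <- W10 -> W7 -> W9
  P3: W2 <- W10 -> W3 -> W9
  P4: W2 <- W10 -> W9
  P5: W2 <- W5 -> W9
Condition 1 (no descendant of W2 in the set): holds — descendants of W2 are {W3, W9}; none are in {W5, W7}.
Condition 2 (every backdoor path blocked by {W5, W7}):
  P1: blocked at chain node W7 ∈ conditioning set.
  P2: blocked at chain node W7 ∈ conditioning set.
  P3: open — no interior node is in the conditioning set.
  P4: open — no interior node is in the conditioning set.
  P5: blocked at fork node W5 ∈ conditioning set.
{W5, W7} does not satisfy the backdoor criterion.

No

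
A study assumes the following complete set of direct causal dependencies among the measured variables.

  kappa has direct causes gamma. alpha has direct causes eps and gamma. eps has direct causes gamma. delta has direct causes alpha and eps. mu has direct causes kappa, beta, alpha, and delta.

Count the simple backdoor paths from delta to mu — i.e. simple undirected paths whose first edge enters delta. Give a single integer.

A backdoor path from delta to mu is any simple undirected path whose first edge points into delta (i.e. leaves delta via a parent).
Parents of delta: {alpha, eps}.
Enumerating:
  P1: delta <- eps <- gamma -> kappa -> mu
  P2: delta <- eps <- gamma -> alpha -> mu
  P3: delta <- eps -> alpha <- gamma -> kappa -> mu
  P4: delta <- eps -> alpha -> mu
  P5: delta <- alpha <- gamma -> kappa -> mu
  P6: delta <- alpha <- eps <- gamma -> kappa -> mu
  P7: delta <- alpha -> mu
That exhausts the simple backdoor paths. Count: 7.

7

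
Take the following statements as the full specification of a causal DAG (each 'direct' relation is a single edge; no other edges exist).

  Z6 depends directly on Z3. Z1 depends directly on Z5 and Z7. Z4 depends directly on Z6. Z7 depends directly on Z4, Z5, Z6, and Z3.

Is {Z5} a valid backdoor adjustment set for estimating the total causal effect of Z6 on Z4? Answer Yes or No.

Yes

Backdoor paths from Z6 to Z4 (paths whose first edge points into Z6):
  P1: Z6 <- Z3 -> Z7 <- Z4
Condition 1 (no descendant of Z6 in the set): holds — descendants of Z6 are {Z1, Z4, Z7}; none are in {Z5}.
Condition 2 (every backdoor path blocked by {Z5}):
  P1: blocked at collider Z7 (neither it nor any descendant is in the conditioning set).
{Z5} satisfies the backdoor criterion.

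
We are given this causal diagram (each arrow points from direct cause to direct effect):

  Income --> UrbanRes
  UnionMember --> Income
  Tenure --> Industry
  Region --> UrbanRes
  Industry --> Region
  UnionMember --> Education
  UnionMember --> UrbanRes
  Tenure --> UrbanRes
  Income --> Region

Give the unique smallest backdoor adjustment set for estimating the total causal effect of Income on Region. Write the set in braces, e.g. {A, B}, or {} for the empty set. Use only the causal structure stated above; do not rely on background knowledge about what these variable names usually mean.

{}

Variables eligible for adjustment (non-descendants of Income, excluding Income and Region): {Education, Industry, Tenure, UnionMember}.
Backdoor paths from Income to Region:
  P1: Income <- UnionMember -> UrbanRes <- Tenure -> Industry -> Region
  P2: Income <- UnionMember -> UrbanRes <- Region
Each backdoor path contains an unconditioned collider, so every path is already blocked with the empty conditioning set:
  P1: blocked at collider UrbanRes (neither it nor any descendant is in the conditioning set).
  P2: blocked at collider UrbanRes (neither it nor any descendant is in the conditioning set).
The empty set is therefore the unique smallest valid set.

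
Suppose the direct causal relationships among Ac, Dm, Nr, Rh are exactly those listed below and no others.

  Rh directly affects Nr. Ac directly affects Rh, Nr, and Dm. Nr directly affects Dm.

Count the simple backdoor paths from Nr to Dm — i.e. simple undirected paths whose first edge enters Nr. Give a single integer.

A backdoor path from Nr to Dm is any simple undirected path whose first edge points into Nr (i.e. leaves Nr via a parent).
Parents of Nr: {Ac, Rh}.
Enumerating:
  P1: Nr <- Ac -> Dm
  P2: Nr <- Rh <- Ac -> Dm
That exhausts the simple backdoor paths. Count: 2.

2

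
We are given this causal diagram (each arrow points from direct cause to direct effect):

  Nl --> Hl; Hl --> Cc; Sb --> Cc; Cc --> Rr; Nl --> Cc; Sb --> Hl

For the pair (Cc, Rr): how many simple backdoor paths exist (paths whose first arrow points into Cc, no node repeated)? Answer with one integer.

A backdoor path from Cc to Rr is any simple undirected path whose first edge points into Cc (i.e. leaves Cc via a parent).
Parents of Cc: {Hl, Nl, Sb}.
No simple path from any parent of Cc reaches Rr without revisiting Cc, so there are no backdoor paths.

0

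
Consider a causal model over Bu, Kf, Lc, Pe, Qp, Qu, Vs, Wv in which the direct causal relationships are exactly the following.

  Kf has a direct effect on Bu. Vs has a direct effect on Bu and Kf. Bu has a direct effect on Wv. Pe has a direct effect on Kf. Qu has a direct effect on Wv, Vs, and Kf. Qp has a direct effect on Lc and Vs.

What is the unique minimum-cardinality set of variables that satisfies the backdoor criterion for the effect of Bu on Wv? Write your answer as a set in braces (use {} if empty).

{Qu}

Variables eligible for adjustment (non-descendants of Bu, excluding Bu and Wv): {Kf, Lc, Pe, Qp, Qu, Vs}.
Backdoor paths from Bu to Wv:
  P1: Bu <- Vs <- Qu -> Wv
  P2: Bu <- Vs -> Kf <- Qu -> Wv
  P3: Bu <- Kf <- Qu -> Wv
  P4: Bu <- Kf <- Vs <- Qu -> Wv
The empty set is not sufficient: P1 (Bu <- Vs <- Qu -> Wv) has no collider blocking it and no conditioned non-collider, so it is open.
Try {Qu}:
  P1: blocked at fork node Qu ∈ conditioning set.
  P2: blocked at collider Kf (neither it nor any descendant is in the conditioning set).
  P3: blocked at fork node Qu ∈ conditioning set.
  P4: blocked at fork node Qu ∈ conditioning set.
{Qu} contains no descendant of Bu and blocks every backdoor path.
No other singleton works — e.g. {Qp} leaves P1 open — so {Qu} is the unique smallest valid adjustment set.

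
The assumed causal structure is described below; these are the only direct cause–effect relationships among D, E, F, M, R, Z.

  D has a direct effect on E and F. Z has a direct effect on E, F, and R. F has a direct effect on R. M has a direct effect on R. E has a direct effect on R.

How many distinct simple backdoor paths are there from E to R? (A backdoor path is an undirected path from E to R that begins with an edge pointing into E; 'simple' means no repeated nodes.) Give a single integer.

4

A backdoor path from E to R is any simple undirected path whose first edge points into E (i.e. leaves E via a parent).
Parents of E: {D, Z}.
Enumerating:
  P1: E <- Z -> F -> R
  P2: E <- Z -> R
  P3: E <- D -> F <- Z -> R
  P4: E <- D -> F -> R
That exhausts the simple backdoor paths. Count: 4.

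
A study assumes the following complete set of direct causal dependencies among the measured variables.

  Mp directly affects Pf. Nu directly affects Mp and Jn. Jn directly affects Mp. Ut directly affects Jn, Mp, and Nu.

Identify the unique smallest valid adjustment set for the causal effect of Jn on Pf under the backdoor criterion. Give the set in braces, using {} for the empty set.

Variables eligible for adjustment (non-descendants of Jn, excluding Jn and Pf): {Nu, Ut}.
Backdoor paths from Jn to Pf:
  P1: Jn <- Ut -> Nu -> Mp -> Pf
  P2: Jn <- Ut -> Mp -> Pf
  P3: Jn <- Nu <- Ut -> Mp -> Pf
  P4: Jn <- Nu -> Mp -> Pf
The empty set is not sufficient: P1 (Jn <- Ut -> Nu -> Mp -> Pf) has no collider blocking it and no conditioned non-collider, so it is open.
Try {Nu, Ut}:
  P1: blocked at fork node Ut ∈ conditioning set.
  P2: blocked at fork node Ut ∈ conditioning set.
  P3: blocked at chain node Nu ∈ conditioning set.
  P4: blocked at fork node Nu ∈ conditioning set.
{Nu, Ut} contains no descendant of Jn and blocks every backdoor path.
Every element of {Nu, Ut} is needed (dropping Nu leaves P4 open; dropping Ut leaves P2 open), so no proper subset is valid.
Among all size-2 subsets of the eligible variables, only {Nu, Ut} blocks every backdoor path, so it is the unique smallest valid adjustment set.

{Nu, Ut}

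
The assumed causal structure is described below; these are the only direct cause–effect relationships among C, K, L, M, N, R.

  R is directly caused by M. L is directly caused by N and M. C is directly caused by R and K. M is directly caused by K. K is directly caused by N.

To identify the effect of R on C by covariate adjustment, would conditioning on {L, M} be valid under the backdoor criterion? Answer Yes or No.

Yes

Backdoor paths from R to C (paths whose first edge points into R):
  P1: R <- M <- K -> C
  P2: R <- M -> L <- N -> K -> C
Condition 1 (no descendant of R in the set): holds — descendants of R are {C}; none are in {L, M}.
Condition 2 (every backdoor path blocked by {L, M}):
  P1: blocked at chain node M ∈ conditioning set.
  P2: blocked at fork node M ∈ conditioning set.
{L, M} satisfies the backdoor criterion.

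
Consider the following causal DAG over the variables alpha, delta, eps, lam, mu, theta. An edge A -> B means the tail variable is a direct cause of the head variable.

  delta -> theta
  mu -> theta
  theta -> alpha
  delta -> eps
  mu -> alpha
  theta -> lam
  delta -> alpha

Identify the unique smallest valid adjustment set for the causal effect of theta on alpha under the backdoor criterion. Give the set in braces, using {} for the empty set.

Variables eligible for adjustment (non-descendants of theta, excluding theta and alpha): {delta, eps, mu}.
Backdoor paths from theta to alpha:
  P1: theta <- mu -> alpha
  P2: theta <- delta -> alpha
The empty set is not sufficient: P1 (theta <- mu -> alpha) has no collider blocking it and no conditioned non-collider, so it is open.
Try {delta, mu}:
  P1: blocked at fork node mu ∈ conditioning set.
  P2: blocked at fork node delta ∈ conditioning set.
{delta, mu} contains no descendant of theta and blocks every backdoor path.
Every element of {delta, mu} is needed (dropping delta leaves P2 open; dropping mu leaves P1 open), so no proper subset is valid.
Among all size-2 subsets of the eligible variables, only {delta, mu} blocks every backdoor path, so it is the unique smallest valid adjustment set.

{delta, mu}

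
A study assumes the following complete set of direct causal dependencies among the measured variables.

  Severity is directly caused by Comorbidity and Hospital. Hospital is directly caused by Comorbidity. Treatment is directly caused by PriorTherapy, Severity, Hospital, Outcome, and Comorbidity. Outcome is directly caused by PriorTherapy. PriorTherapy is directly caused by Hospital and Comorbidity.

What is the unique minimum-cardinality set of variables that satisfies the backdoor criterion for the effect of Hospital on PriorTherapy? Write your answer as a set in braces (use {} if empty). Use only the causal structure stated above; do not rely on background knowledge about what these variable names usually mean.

{Comorbidity}

Variables eligible for adjustment (non-descendants of Hospital, excluding Hospital and PriorTherapy): {Comorbidity}.
Backdoor paths from Hospital to PriorTherapy:
  P1: Hospital <- Comorbidity -> Severity -> Treatment <- PriorTherapy
  P2: Hospital <- Comorbidity -> Severity -> Treatment <- Outcome <- PriorTherapy
  P3: Hospital <- Comorbidity -> PriorTherapy
  P4: Hospital <- Comorbidity -> Treatment <- PriorTherapy
  P5: Hospital <- Comorbidity -> Treatment <- Outcome <- PriorTherapy
The empty set is not sufficient: P3 (Hospital <- Comorbidity -> PriorTherapy) has no collider blocking it and no conditioned non-collider, so it is open.
Try {Comorbidity}:
  P1: blocked at fork node Comorbidity ∈ conditioning set.
  P2: blocked at fork node Comorbidity ∈ conditioning set.
  P3: blocked at fork node Comorbidity ∈ conditioning set.
  P4: blocked at fork node Comorbidity ∈ conditioning set.
  P5: blocked at fork node Comorbidity ∈ conditioning set.
{Comorbidity} contains no descendant of Hospital and blocks every backdoor path.
{Comorbidity} is the unique smallest valid adjustment set.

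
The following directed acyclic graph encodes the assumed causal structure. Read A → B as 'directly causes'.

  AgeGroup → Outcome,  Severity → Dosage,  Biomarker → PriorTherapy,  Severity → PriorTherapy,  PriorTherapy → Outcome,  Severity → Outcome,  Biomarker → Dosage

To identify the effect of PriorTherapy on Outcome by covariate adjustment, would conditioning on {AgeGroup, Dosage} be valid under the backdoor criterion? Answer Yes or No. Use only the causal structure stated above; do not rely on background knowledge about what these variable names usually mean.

Backdoor paths from PriorTherapy to Outcome (paths whose first edge points into PriorTherapy):
  P1: PriorTherapy <- Biomarker -> Dosage <- Severity -> Outcome
  P2: PriorTherapy <- Severity -> Outcome
Condition 1 (no descendant of PriorTherapy in the set): holds — descendants of PriorTherapy are {Outcome}; none are in {AgeGroup, Dosage}.
Condition 2 (every backdoor path blocked by {AgeGroup, Dosage}):
  P1: open — collider(s) Dosage are conditioned on (or have a conditioned descendant) and no non-collider on the path is in the set.
  P2: open — no interior node is in the conditioning set.
{AgeGroup, Dosage} does not satisfy the backdoor criterion.

No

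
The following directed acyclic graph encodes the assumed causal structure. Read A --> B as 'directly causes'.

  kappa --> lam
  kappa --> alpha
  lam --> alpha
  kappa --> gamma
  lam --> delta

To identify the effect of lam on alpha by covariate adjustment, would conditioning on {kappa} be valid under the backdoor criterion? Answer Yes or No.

Backdoor paths from lam to alpha (paths whose first edge points into lam):
  P1: lam <- kappa -> alpha
Condition 1 (no descendant of lam in the set): holds — descendants of lam are {alpha, delta}; none are in {kappa}.
Condition 2 (every backdoor path blocked by {kappa}):
  P1: blocked at fork node kappa ∈ conditioning set.
{kappa} satisfies the backdoor criterion.

Yes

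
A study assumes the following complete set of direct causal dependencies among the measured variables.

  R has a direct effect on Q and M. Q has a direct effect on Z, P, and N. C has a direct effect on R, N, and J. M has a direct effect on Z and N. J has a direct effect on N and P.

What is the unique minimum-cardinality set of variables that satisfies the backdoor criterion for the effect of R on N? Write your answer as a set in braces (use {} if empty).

{C}

Variables eligible for adjustment (non-descendants of R, excluding R and N): {C, J}.
Backdoor paths from R to N:
  P1: R <- C -> J -> N
  P2: R <- C -> J -> P <- Q -> N
  P3: R <- C -> J -> P <- Q -> Z <- M -> N
  P4: R <- C -> N
The empty set is not sufficient: P1 (R <- C -> J -> N) has no collider blocking it and no conditioned non-collider, so it is open.
Try {C}:
  P1: blocked at fork node C ∈ conditioning set.
  P2: blocked at fork node C ∈ conditioning set.
  P3: blocked at fork node C ∈ conditioning set.
  P4: blocked at fork node C ∈ conditioning set.
{C} contains no descendant of R and blocks every backdoor path.
No other singleton works — e.g. {J} leaves P4 open — so {C} is the unique smallest valid adjustment set.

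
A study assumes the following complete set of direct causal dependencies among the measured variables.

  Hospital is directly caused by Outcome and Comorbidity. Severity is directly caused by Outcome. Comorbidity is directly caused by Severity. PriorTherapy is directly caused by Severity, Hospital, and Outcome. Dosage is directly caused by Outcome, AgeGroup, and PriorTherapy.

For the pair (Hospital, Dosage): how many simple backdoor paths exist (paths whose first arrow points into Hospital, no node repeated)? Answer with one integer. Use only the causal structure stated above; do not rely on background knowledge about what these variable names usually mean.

A backdoor path from Hospital to Dosage is any simple undirected path whose first edge points into Hospital (i.e. leaves Hospital via a parent).
Parents of Hospital: {Comorbidity, Outcome}.
Enumerating:
  P1: Hospital <- Outcome -> Severity -> PriorTherapy -> Dosage
  P2: Hospital <- Outcome -> PriorTherapy -> Dosage
  P3: Hospital <- Outcome -> Dosage
  P4: Hospital <- Comorbidity <- Severity <- Outcome -> PriorTherapy -> Dosage
  P5: Hospital <- Comorbidity <- Severity <- Outcome -> Dosage
  P6: Hospital <- Comorbidity <- Severity -> PriorTherapy <- Outcome -> Dosage
  P7: Hospital <- Comorbidity <- Severity -> PriorTherapy -> Dosage
That exhausts the simple backdoor paths. Count: 7.

7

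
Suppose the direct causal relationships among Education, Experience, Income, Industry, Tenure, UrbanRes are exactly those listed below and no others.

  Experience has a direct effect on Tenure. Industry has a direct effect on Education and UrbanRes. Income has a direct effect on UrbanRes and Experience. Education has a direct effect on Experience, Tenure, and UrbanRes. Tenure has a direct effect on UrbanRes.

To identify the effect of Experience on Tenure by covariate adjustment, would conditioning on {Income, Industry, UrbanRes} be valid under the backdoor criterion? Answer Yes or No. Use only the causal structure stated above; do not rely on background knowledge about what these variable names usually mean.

No

Backdoor paths from Experience to Tenure (paths whose first edge points into Experience):
  P1: Experience <- Education <- Industry -> UrbanRes <- Tenure
  P2: Experience <- Education -> Tenure
  P3: Experience <- Education -> UrbanRes <- Tenure
  P4: Experience <- Income -> UrbanRes <- Industry -> Education -> Tenure
  P5: Experience <- Income -> UrbanRes <- Education -> Tenure
  P6: Experience <- Income -> UrbanRes <- Tenure
Condition 1 (no descendant of Experience in the set): FAILS — UrbanRes is a descendant of Experience.
Condition 2 (every backdoor path blocked by {Income, Industry, UrbanRes}):
  P1: blocked at fork node Industry ∈ conditioning set.
  P2: open — no interior node is in the conditioning set.
  P3: open — collider(s) UrbanRes are conditioned on (or have a conditioned descendant) and no non-collider on the path is in the set.
  P4: blocked at fork node Income ∈ conditioning set.
  P5: blocked at fork node Income ∈ conditioning set.
  P6: blocked at fork node Income ∈ conditioning set.
{Income, Industry, UrbanRes} does not satisfy the backdoor criterion.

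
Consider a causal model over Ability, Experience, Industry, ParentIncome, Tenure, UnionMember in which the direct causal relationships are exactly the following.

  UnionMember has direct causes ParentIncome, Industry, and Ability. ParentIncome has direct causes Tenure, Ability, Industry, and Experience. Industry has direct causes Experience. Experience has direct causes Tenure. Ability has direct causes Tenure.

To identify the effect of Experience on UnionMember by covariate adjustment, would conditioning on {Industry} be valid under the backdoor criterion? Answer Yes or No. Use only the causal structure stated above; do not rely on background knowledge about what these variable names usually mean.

Backdoor paths from Experience to UnionMember (paths whose first edge points into Experience):
  P1: Experience <- Tenure -> Ability -> ParentIncome <- Industry -> UnionMember
  P2: Experience <- Tenure -> Ability -> ParentIncome -> UnionMember
  P3: Experience <- Tenure -> Ability -> UnionMember
  P4: Experience <- Tenure -> ParentIncome <- Ability -> UnionMember
  P5: Experience <- Tenure -> ParentIncome <- Industry -> UnionMember
  P6: Experience <- Tenure -> ParentIncome -> UnionMember
Condition 1 (no descendant of Experience in the set): FAILS — Industry is a descendant of Experience.
Condition 2 (every backdoor path blocked by {Industry}):
  P1: blocked at collider ParentIncome (neither it nor any descendant is in the conditioning set).
  P2: open — no interior node is in the conditioning set.
  P3: open — no interior node is in the conditioning set.
  P4: blocked at collider ParentIncome (neither it nor any descendant is in the conditioning set).
  P5: blocked at collider ParentIncome (neither it nor any descendant is in the conditioning set).
  P6: open — no interior node is in the conditioning set.
{Industry} does not satisfy the backdoor criterion.

No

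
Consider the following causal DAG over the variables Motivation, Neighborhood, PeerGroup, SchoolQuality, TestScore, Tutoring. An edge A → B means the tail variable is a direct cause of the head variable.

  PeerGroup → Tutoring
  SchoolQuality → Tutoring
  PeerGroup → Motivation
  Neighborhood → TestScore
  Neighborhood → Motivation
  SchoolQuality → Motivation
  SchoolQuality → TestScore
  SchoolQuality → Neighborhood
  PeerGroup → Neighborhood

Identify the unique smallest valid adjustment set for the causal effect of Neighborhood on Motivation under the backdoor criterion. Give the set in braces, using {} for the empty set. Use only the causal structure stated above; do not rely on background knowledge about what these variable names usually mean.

{PeerGroup, SchoolQuality}

Variables eligible for adjustment (non-descendants of Neighborhood, excluding Neighborhood and Motivation): {PeerGroup, SchoolQuality, Tutoring}.
Backdoor paths from Neighborhood to Motivation:
  P1: Neighborhood <- SchoolQuality -> Tutoring <- PeerGroup -> Motivation
  P2: Neighborhood <- SchoolQuality -> Motivation
  P3: Neighborhood <- PeerGroup -> Tutoring <- SchoolQuality -> Motivation
  P4: Neighborhood <- PeerGroup -> Motivation
The empty set is not sufficient: P2 (Neighborhood <- SchoolQuality -> Motivation) has no collider blocking it and no conditioned non-collider, so it is open.
Try {PeerGroup, SchoolQuality}:
  P1: blocked at fork node SchoolQuality ∈ conditioning set.
  P2: blocked at fork node SchoolQuality ∈ conditioning set.
  P3: blocked at fork node PeerGroup ∈ conditioning set.
  P4: blocked at fork node PeerGroup ∈ conditioning set.
{PeerGroup, SchoolQuality} contains no descendant of Neighborhood and blocks every backdoor path.
Every element of {PeerGroup, SchoolQuality} is needed (dropping PeerGroup leaves P4 open; dropping SchoolQuality leaves P2 open), so no proper subset is valid.
Among all size-2 subsets of the eligible variables, only {PeerGroup, SchoolQuality} blocks every backdoor path, so it is the unique smallest valid adjustment set.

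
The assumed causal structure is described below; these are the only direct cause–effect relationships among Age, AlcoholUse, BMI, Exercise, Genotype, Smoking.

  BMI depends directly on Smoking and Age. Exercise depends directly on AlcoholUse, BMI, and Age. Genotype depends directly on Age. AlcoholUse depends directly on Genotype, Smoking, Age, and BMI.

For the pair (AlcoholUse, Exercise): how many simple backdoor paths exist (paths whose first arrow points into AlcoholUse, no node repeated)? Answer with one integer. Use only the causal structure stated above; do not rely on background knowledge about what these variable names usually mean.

A backdoor path from AlcoholUse to Exercise is any simple undirected path whose first edge points into AlcoholUse (i.e. leaves AlcoholUse via a parent).
Parents of AlcoholUse: {Age, BMI, Genotype, Smoking}.
Enumerating:
  P1: AlcoholUse <- Smoking -> BMI <- Age -> Exercise
  P2: AlcoholUse <- Smoking -> BMI -> Exercise
  P3: AlcoholUse <- Age -> BMI -> Exercise
  P4: AlcoholUse <- Age -> Exercise
  P5: AlcoholUse <- BMI <- Age -> Exercise
  P6: AlcoholUse <- BMI -> Exercise
  P7: AlcoholUse <- Genotype <- Age -> BMI -> Exercise
  P8: AlcoholUse <- Genotype <- Age -> Exercise
That exhausts the simple backdoor paths. Count: 8.

8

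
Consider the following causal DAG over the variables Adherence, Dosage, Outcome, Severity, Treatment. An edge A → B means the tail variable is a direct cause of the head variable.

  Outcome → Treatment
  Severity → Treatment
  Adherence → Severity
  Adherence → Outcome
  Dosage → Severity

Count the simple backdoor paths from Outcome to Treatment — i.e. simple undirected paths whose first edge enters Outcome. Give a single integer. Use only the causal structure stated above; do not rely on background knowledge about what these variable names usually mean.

A backdoor path from Outcome to Treatment is any simple undirected path whose first edge points into Outcome (i.e. leaves Outcome via a parent).
Parents of Outcome: {Adherence}.
Enumerating:
  P1: Outcome <- Adherence -> Severity -> Treatment
That exhausts the simple backdoor paths. Count: 1.

1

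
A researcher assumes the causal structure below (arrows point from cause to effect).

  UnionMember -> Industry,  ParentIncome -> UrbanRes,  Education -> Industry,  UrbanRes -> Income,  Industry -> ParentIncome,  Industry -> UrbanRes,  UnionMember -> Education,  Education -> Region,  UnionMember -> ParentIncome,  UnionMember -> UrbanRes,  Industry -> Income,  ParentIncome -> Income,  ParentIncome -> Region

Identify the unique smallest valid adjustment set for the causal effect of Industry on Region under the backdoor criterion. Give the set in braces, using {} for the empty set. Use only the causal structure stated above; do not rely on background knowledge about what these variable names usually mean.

{Education, UnionMember}

Variables eligible for adjustment (non-descendants of Industry, excluding Industry and Region): {Education, UnionMember}.
Backdoor paths from Industry to Region:
  P1: Industry <- UnionMember -> Education -> Region
  P2: Industry <- UnionMember -> ParentIncome -> Region
  P3: Industry <- UnionMember -> UrbanRes <- ParentIncome -> Region
  P4: Industry <- UnionMember -> UrbanRes -> Income <- ParentIncome -> Region
  P5: Industry <- Education <- UnionMember -> ParentIncome -> Region
  P6: Industry <- Education <- UnionMember -> UrbanRes <- ParentIncome -> Region
  P7: Industry <- Education <- UnionMember -> UrbanRes -> Income <- ParentIncome -> Region
  P8: Industry <- Education -> Region
The empty set is not sufficient: P1 (Industry <- UnionMember -> Education -> Region) has no collider blocking it and no conditioned non-collider, so it is open.
Try {Education, UnionMember}:
  P1: blocked at fork node UnionMember ∈ conditioning set.
  P2: blocked at fork node UnionMember ∈ conditioning set.
  P3: blocked at fork node UnionMember ∈ conditioning set.
  P4: blocked at fork node UnionMember ∈ conditioning set.
  P5: blocked at chain node Education ∈ conditioning set.
  P6: blocked at chain node Education ∈ conditioning set.
  P7: blocked at chain node Education ∈ conditioning set.
  P8: blocked at fork node Education ∈ conditioning set.
{Education, UnionMember} contains no descendant of Industry and blocks every backdoor path.
Every element of {Education, UnionMember} is needed (dropping Education leaves P8 open; dropping UnionMember leaves P2 open), so no proper subset is valid.
Among all size-2 subsets of the eligible variables, only {Education, UnionMember} blocks every backdoor path, so it is the unique smallest valid adjustment set.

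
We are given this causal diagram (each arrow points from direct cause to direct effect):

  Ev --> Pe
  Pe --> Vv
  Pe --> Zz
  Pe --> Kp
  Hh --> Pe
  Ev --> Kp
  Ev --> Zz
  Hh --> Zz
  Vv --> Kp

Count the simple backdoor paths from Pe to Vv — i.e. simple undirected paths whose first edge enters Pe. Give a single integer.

A backdoor path from Pe to Vv is any simple undirected path whose first edge points into Pe (i.e. leaves Pe via a parent).
Parents of Pe: {Ev, Hh}.
Enumerating:
  P1: Pe <- Hh -> Zz <- Ev -> Kp <- Vv
  P2: Pe <- Ev -> Kp <- Vv
That exhausts the simple backdoor paths. Count: 2.

2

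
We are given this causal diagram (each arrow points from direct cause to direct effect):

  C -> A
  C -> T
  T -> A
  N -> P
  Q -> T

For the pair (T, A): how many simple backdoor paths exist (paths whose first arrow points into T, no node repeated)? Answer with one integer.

1

A backdoor path from T to A is any simple undirected path whose first edge points into T (i.e. leaves T via a parent).
Parents of T: {C, Q}.
Enumerating:
  P1: T <- C -> A
That exhausts the simple backdoor paths. Count: 1.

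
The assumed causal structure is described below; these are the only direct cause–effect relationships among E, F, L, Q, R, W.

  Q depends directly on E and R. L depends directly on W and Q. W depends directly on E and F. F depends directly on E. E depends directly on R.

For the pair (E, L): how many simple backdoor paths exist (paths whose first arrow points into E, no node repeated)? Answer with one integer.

A backdoor path from E to L is any simple undirected path whose first edge points into E (i.e. leaves E via a parent).
Parents of E: {R}.
Enumerating:
  P1: E <- R -> Q -> L
That exhausts the simple backdoor paths. Count: 1.

1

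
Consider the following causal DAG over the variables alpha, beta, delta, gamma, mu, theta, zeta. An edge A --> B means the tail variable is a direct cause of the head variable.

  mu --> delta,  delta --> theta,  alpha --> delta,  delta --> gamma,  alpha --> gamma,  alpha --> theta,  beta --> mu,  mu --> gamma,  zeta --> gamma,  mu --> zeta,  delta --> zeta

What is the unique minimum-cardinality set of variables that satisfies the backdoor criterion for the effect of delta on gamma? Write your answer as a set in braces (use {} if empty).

{alpha, mu}

Variables eligible for adjustment (non-descendants of delta, excluding delta and gamma): {alpha, beta, mu}.
Backdoor paths from delta to gamma:
  P1: delta <- alpha -> gamma
  P2: delta <- mu -> zeta -> gamma
  P3: delta <- mu -> gamma
The empty set is not sufficient: P1 (delta <- alpha -> gamma) has no collider blocking it and no conditioned non-collider, so it is open.
Try {alpha, mu}:
  P1: blocked at fork node alpha ∈ conditioning set.
  P2: blocked at fork node mu ∈ conditioning set.
  P3: blocked at fork node mu ∈ conditioning set.
{alpha, mu} contains no descendant of delta and blocks every backdoor path.
Every element of {alpha, mu} is needed (dropping alpha leaves P1 open; dropping mu leaves P2 open), so no proper subset is valid.
Among all size-2 subsets of the eligible variables, only {alpha, mu} blocks every backdoor path, so it is the unique smallest valid adjustment set.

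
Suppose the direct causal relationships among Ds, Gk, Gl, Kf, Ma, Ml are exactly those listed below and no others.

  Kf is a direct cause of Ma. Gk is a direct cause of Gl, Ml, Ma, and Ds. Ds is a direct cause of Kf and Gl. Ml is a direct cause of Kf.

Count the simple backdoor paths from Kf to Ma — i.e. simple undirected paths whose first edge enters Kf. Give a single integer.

A backdoor path from Kf to Ma is any simple undirected path whose first edge points into Kf (i.e. leaves Kf via a parent).
Parents of Kf: {Ds, Ml}.
Enumerating:
  P1: Kf <- Ds <- Gk -> Ma
  P2: Kf <- Ds -> Gl <- Gk -> Ma
  P3: Kf <- Ml <- Gk -> Ma
That exhausts the simple backdoor paths. Count: 3.

3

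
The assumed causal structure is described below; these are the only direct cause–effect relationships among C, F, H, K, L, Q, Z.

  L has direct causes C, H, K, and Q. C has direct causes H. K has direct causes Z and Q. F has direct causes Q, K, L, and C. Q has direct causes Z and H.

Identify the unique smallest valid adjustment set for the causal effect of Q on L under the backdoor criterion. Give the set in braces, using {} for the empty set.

{H, Z}

Variables eligible for adjustment (non-descendants of Q, excluding Q and L): {C, H, Z}.
Backdoor paths from Q to L:
  P1: Q <- H -> C -> L
  P2: Q <- H -> C -> F <- K -> L
  P3: Q <- H -> C -> F <- L
  P4: Q <- H -> L
  P5: Q <- Z -> K -> L
  P6: Q <- Z -> K -> F <- C <- H -> L
  P7: Q <- Z -> K -> F <- C -> L
  P8: Q <- Z -> K -> F <- L
The empty set is not sufficient: P1 (Q <- H -> C -> L) has no collider blocking it and no conditioned non-collider, so it is open.
Try {H, Z}:
  P1: blocked at fork node H ∈ conditioning set.
  P2: blocked at fork node H ∈ conditioning set.
  P3: blocked at fork node H ∈ conditioning set.
  P4: blocked at fork node H ∈ conditioning set.
  P5: blocked at fork node Z ∈ conditioning set.
  P6: blocked at fork node Z ∈ conditioning set.
  P7: blocked at fork node Z ∈ conditioning set.
  P8: blocked at fork node Z ∈ conditioning set.
{H, Z} contains no descendant of Q and blocks every backdoor path.
Every element of {H, Z} is needed (dropping H leaves P1 open; dropping Z leaves P5 open), so no proper subset is valid.
Among all size-2 subsets of the eligible variables, only {H, Z} blocks every backdoor path, so it is the unique smallest valid adjustment set.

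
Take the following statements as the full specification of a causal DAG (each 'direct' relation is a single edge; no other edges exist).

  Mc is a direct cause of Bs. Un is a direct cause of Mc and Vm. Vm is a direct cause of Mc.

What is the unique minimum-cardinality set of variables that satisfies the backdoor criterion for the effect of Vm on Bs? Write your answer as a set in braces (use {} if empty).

Variables eligible for adjustment (non-descendants of Vm, excluding Vm and Bs): {Un}.
Backdoor paths from Vm to Bs:
  P1: Vm <- Un -> Mc -> Bs
The empty set is not sufficient: P1 (Vm <- Un -> Mc -> Bs) has no collider blocking it and no conditioned non-collider, so it is open.
Try {Un}:
  P1: blocked at fork node Un ∈ conditioning set.
{Un} contains no descendant of Vm and blocks every backdoor path.
{Un} is the unique smallest valid adjustment set.

{Un}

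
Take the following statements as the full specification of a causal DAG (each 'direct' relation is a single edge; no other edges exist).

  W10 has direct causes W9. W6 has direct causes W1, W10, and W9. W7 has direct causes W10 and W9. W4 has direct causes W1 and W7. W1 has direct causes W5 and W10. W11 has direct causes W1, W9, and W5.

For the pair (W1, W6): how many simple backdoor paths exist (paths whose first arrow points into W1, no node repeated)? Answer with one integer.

6

A backdoor path from W1 to W6 is any simple undirected path whose first edge points into W1 (i.e. leaves W1 via a parent).
Parents of W1: {W10, W5}.
Enumerating:
  P1: W1 <- W10 <- W9 -> W6
  P2: W1 <- W10 -> W7 <- W9 -> W6
  P3: W1 <- W10 -> W6
  P4: W1 <- W5 -> W11 <- W9 -> W10 -> W6
  P5: W1 <- W5 -> W11 <- W9 -> W7 <- W10 -> W6
  P6: W1 <- W5 -> W11 <- W9 -> W6
That exhausts the simple backdoor paths. Count: 6.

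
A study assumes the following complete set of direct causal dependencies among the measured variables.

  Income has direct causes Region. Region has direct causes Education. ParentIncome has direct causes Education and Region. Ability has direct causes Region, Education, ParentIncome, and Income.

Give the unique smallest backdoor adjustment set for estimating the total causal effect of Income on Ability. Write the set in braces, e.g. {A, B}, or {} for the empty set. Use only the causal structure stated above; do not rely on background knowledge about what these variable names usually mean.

{Region}

Variables eligible for adjustment (non-descendants of Income, excluding Income and Ability): {Education, ParentIncome, Region}.
Backdoor paths from Income to Ability:
  P1: Income <- Region <- Education -> ParentIncome -> Ability
  P2: Income <- Region <- Education -> Ability
  P3: Income <- Region -> ParentIncome <- Education -> Ability
  P4: Income <- Region -> ParentIncome -> Ability
  P5: Income <- Region -> Ability
The empty set is not sufficient: P1 (Income <- Region <- Education -> ParentIncome -> Ability) has no collider blocking it and no conditioned non-collider, so it is open.
Try {Region}:
  P1: blocked at chain node Region ∈ conditioning set.
  P2: blocked at chain node Region ∈ conditioning set.
  P3: blocked at fork node Region ∈ conditioning set.
  P4: blocked at fork node Region ∈ conditioning set.
  P5: blocked at fork node Region ∈ conditioning set.
{Region} contains no descendant of Income and blocks every backdoor path.
No other singleton works — e.g. {Education} leaves P4 open — so {Region} is the unique smallest valid adjustment set.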